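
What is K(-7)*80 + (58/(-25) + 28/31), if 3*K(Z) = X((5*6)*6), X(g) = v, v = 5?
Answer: 306706/2325 ≈ 131.92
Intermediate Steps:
X(g) = 5
K(Z) = 5/3 (K(Z) = (⅓)*5 = 5/3)
K(-7)*80 + (58/(-25) + 28/31) = (5/3)*80 + (58/(-25) + 28/31) = 400/3 + (58*(-1/25) + 28*(1/31)) = 400/3 + (-58/25 + 28/31) = 400/3 - 1098/775 = 306706/2325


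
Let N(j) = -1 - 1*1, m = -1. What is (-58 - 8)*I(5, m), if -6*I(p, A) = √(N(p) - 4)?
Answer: 11*I*√6 ≈ 26.944*I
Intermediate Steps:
N(j) = -2 (N(j) = -1 - 1 = -2)
I(p, A) = -I*√6/6 (I(p, A) = -√(-2 - 4)/6 = -I*√6/6)
(-58 - 8)*I(5, m) = (-58 - 8)*(-I*√6/6) = -(-11)*I*√6 = 11*I*√6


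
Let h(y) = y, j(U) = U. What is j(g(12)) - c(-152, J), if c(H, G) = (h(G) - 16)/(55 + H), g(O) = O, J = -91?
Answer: 1057/97 ≈ 10.897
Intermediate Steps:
c(H, G) = (-16 + G)/(55 + H) (c(H, G) = (G - 16)/(55 + H) = (-16 + G)/(55 + H))
j(g(12)) - c(-152, J) = 12 - (-16 - 91)/(55 - 152) = 12 - (-107)/(-97) = 12 - (-1)*(-107)/97 = 12 - 1*107/97 = 12 - 107/97 = 1057/97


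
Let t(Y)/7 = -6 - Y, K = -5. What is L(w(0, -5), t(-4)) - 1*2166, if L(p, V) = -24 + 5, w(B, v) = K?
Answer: -2185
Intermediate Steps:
w(B, v) = -5
t(Y) = -42 - 7*Y (t(Y) = 7*(-6 - Y) = -42 - 7*Y)
L(p, V) = -19
L(w(0, -5), t(-4)) - 1*2166 = -19 - 1*2166 = -19 - 2166 = -2185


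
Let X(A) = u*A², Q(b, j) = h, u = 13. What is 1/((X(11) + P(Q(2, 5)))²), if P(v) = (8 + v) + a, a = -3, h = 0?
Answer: 1/2490084 ≈ 4.0159e-7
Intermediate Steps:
Q(b, j) = 0
X(A) = 13*A²
P(v) = 5 + v (P(v) = (8 + v) - 3 = 5 + v)
1/((X(11) + P(Q(2, 5)))²) = 1/((13*11² + (5 + 0))²) = 1/((13*121 + 5)²) = 1/((1573 + 5)²) = 1/(1578²) = 1/2490084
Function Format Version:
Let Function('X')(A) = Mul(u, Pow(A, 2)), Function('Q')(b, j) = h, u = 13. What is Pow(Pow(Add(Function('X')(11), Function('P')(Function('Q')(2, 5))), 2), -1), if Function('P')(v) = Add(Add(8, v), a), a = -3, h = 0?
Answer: Rational(1, 2490084) ≈ 4.0159e-7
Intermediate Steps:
Function('Q')(b, j) = 0
Function('X')(A) = Mul(13, Pow(A, 2))
Function('P')(v) = Add(5, v) (Function('P')(v) = Add(Add(8, v), -3) = Add(5, v))
Pow(Pow(Add(Function('X')(11), Function('P')(Function('Q')(2, 5))), 2), -1) = Pow(Pow(Add(Mul(13, Pow(11, 2)), Add(5, 0)), 2), -1) = Pow(Pow(Add(Mul(13, 121), 5), 2), -1) = Pow(Pow(Add(1573, 5), 2), -1) = Pow(Pow(1578, 2), -1) = Pow(2490084, -1) = Rational(1, 2490084)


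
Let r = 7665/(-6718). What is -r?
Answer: 7665/6718 ≈ 1.1410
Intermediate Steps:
r = -7665/6718 (r = 7665*(-1/6718) = -7665/6718 ≈ -1.1410)
-r = -1*(-7665/6718) = 7665/6718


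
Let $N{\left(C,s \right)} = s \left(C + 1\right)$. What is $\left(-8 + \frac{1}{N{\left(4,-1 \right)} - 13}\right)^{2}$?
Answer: $\frac{21025}{324} \approx 64.892$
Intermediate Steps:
$N{\left(C,s \right)} = s \left(1 + C\right)$
$\left(-8 + \frac{1}{N{\left(4,-1 \right)} - 13}\right)^{2} = \left(-8 + \frac{1}{- (1 + 4) - 13}\right)^{2} = \left(-8 + \frac{1}{\left(-1\right) 5 - 13}\right)^{2} = \left(-8 + \frac{1}{-5 - 13}\right)^{2} = \left(-8 + \frac{1}{-18}\right)^{2} = \left(-8 - \frac{1}{18}\right)^{2} = \left(- \frac{145}{18}\right)^{2} = \frac{21025}{324}$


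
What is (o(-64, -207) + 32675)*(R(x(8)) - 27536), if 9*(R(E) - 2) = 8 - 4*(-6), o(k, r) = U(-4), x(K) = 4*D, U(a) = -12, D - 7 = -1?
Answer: -8093042162/9 ≈ -8.9923e+8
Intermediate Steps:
D = 6 (D = 7 - 1 = 6)
x(K) = 24 (x(K) = 4*6 = 24)
o(k, r) = -12
R(E) = 50/9 (R(E) = 2 + (8 - 4*(-6))/9 = 2 + (8 + 24)/9 = 2 + (1/9)*32 = 2 + 32/9 = 50/9)
(o(-64, -207) + 32675)*(R(x(8)) - 27536) = (-12 + 32675)*(50/9 - 27536) = 32663*(-247774/9) = -8093042162/9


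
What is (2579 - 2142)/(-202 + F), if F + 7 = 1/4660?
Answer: -2036420/973939 ≈ -2.0909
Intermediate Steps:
F = -32619/4660 (F = -7 + 1/4660 = -32619/4660 ≈ -6.9998)
(2579 - 2142)/(-202 + F) = (2579 - 2142)/(-202 - 32619/4660) = 437/(-973939/4660) = 437*(-4660/973939) = -2036420/973939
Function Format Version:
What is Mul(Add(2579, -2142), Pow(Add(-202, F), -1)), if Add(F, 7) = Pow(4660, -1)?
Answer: Rational(-2036420, 973939) ≈ -2.0909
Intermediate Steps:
F = Rational(-32619, 4660) (F = Add(-7, Pow(4660, -1)) = Add(-7, Rational(1, 4660)) = Rational(-32619, 4660) ≈ -6.9998)
Mul(Add(2579, -2142), Pow(Add(-202, F), -1)) = Mul(Add(2579, -2142), Pow(Add(-202, Rational(-32619, 4660)), -1)) = Mul(437, Pow(Rational(-973939, 4660), -1)) = Mul(437, Rational(-4660, 973939)) = Rational(-2036420, 973939)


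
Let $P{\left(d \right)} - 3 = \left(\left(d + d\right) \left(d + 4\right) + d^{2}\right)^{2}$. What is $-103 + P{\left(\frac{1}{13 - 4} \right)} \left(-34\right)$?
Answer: $- \frac{170695}{729} \approx -234.15$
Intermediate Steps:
$P{\left(d \right)} = 3 + \left(d^{2} + 2 d \left(4 + d\right)\right)^{2}$ ($P{\left(d \right)} = 3 + \left(\left(d + d\right) \left(d + 4\right) + d^{2}\right)^{2} = 3 + \left(2 d \left(4 + d\right) + d^{2}\right)^{2} = 3 + \left(d^{2} + 2 d \left(4 + d\right)\right)^{2}$)
$-103 + P{\left(\frac{1}{13 - 4} \right)} \left(-34\right) = -103 + \left(3 + \left(\frac{1}{13 - 4}\right)^{2} \left(8 + \frac{3}{13 - 4}\right)^{2}\right) \left(-34\right) = -103 + \left(3 + \left(\frac{1}{9}\right)^{2} \left(8 + \frac{3}{9}\right)^{2}\right) \left(-34\right) = -103 + \left(3 + \frac{\left(8 + 3 \cdot \frac{1}{9}\right)^{2}}{81}\right) \left(-34\right) = -103 + \left(3 + \frac{\left(8 + \frac{1}{3}\right)^{2}}{81}\right) \left(-34\right) = -103 + \left(3 + \frac{\left(\frac{25}{3}\right)^{2}}{81}\right) \left(-34\right) = -103 + \left(3 + \frac{1}{81} \cdot \frac{625}{9}\right) \left(-34\right) = -103 + \left(3 + \frac{625}{729}\right) \left(-34\right) = -103 + \frac{2812}{729} \left(-34\right) = -103 - \frac{95608}{729} = - \frac{170695}{729}$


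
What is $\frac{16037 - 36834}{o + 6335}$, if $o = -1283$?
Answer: $- \frac{20797}{5052} \approx -4.1166$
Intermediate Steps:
$\frac{16037 - 36834}{o + 6335} = \frac{16037 - 36834}{-1283 + 6335} = - \frac{20797}{5052}$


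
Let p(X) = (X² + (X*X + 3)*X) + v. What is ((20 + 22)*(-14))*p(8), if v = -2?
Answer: -351624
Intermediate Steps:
p(X) = -2 + X² + X*(3 + X²) (p(X) = (X² + (X*X + 3)*X) - 2 = (X² + (X² + 3)*X) - 2 = (X² + (3 + X²)*X) - 2 = (X² + X*(3 + X²)) - 2 = -2 + X² + X*(3 + X²))
((20 + 22)*(-14))*p(8) = ((20 + 22)*(-14))*(-2 + 8² + 8³ + 3*8) = (42*(-14))*(-2 + 64 + 512 + 24) = -588*598 = -351624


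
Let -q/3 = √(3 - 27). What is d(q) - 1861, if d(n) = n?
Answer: -1861 - 6*I*√6 ≈ -1861.0 - 14.697*I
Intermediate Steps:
q = -6*I*√6 (q = -3*√(3 - 27) = -6*I*√6 ≈ -14.697*I)
d(q) - 1861 = -6*I*√6 - 1861 = -1861 - 6*I*√6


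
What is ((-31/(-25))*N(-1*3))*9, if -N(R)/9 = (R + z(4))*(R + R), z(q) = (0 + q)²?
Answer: 195858/25 ≈ 7834.3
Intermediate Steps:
z(q) = q²
N(R) = -18*R*(16 + R) (N(R) = -9*(R + 4²)*(R + R) = -9*(R + 16)*2*R = -9*(16 + R)*2*R = -18*R*(16 + R))
((-31/(-25))*N(-1*3))*9 = ((-31/(-25))*(-18*(-1*3)*(16 - 1*3)))*9 = ((-31*(-1/25))*(-18*(-3)*(16 - 3)))*9 = (31*(-18*(-3)*13)/25)*9 = ((31/25)*702)*9 = (21762/25)*9 = 195858/25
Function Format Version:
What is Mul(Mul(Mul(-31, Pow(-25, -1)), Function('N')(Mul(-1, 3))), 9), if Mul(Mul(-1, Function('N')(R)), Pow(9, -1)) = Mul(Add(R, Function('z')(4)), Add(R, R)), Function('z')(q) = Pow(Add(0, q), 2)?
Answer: Rational(195858, 25) ≈ 7834.3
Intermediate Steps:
Function('z')(q) = Pow(q, 2)
Function('N')(R) = Mul(-18, R, Add(16, R)) (Function('N')(R) = Mul(-9, Mul(Add(R, Pow(4, 2)), Add(R, R))) = Mul(-9, Mul(Add(R, 16), Mul(2, R))) = Mul(-9, Mul(Add(16, R), Mul(2, R))) = Mul(-9, Mul(2, R, Add(16, R))) = Mul(-18, R, Add(16, R)))
Mul(Mul(Mul(-31, Pow(-25, -1)), Function('N')(Mul(-1, 3))), 9) = Mul(Mul(Mul(-31, Pow(-25, -1)), Mul(-18, Mul(-1, 3), Add(16, Mul(-1, 3)))), 9) = Mul(Mul(Mul(-31, Rational(-1, 25)), Mul(-18, -3, Add(16, -3))), 9) = Mul(Mul(Rational(31, 25), Mul(-18, -3, 13)), 9) = Mul(Mul(Rational(31, 25), 702), 9) = Mul(Rational(21762, 25), 9) = Rational(195858, 25)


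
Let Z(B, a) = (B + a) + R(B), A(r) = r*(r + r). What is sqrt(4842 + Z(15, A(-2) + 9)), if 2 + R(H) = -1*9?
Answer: sqrt(4863) ≈ 69.735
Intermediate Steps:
A(r) = 2*r**2 (A(r) = r*(2*r) = 2*r**2)
R(H) = -11 (R(H) = -2 - 1*9 = -2 - 9 = -11)
Z(B, a) = -11 + B + a (Z(B, a) = (B + a) - 11 = -11 + B + a)
sqrt(4842 + Z(15, A(-2) + 9)) = sqrt(4842 + (-11 + 15 + (2*(-2)**2 + 9))) = sqrt(4842 + (-11 + 15 + (2*4 + 9))) = sqrt(4842 + (-11 + 15 + (8 + 9))) = sqrt(4842 + (-11 + 15 + 17)) = sqrt(4842 + 21) = sqrt(4863)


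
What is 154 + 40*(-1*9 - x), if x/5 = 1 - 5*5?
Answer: 4594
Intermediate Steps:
x = -120 (x = 5*(1 - 5*5) = 5*(1 - 25) = 5*(-24) = -120)
154 + 40*(-1*9 - x) = 154 + 40*(-1*9 - 1*(-120)) = 154 + 40*(-9 + 120) = 154 + 40*111 = 154 + 4440 = 4594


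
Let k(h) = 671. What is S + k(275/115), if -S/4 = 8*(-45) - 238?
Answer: 3063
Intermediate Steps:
S = 2392 (S = -4*(8*(-45) - 238) = -4*(-360 - 238) = -4*(-598) = 2392)
S + k(275/115) = 2392 + 671 = 3063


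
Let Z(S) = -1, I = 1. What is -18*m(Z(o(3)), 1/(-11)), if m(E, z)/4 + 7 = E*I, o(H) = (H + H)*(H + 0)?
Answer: 576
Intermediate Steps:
o(H) = 2*H**2 (o(H) = (2*H)*H = 2*H**2)
m(E, z) = -28 + 4*E (m(E, z) = -28 + 4*(E*1) = -28 + 4*E)
-18*m(Z(o(3)), 1/(-11)) = -18*(-28 + 4*(-1)) = -18*(-28 - 4) = -18*(-32) = 576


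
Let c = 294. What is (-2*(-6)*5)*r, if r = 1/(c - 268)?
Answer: 30/13 ≈ 2.3077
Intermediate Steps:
r = 1/26 (r = 1/(294 - 268) = 1/26 ≈ 0.038462)
(-2*(-6)*5)*r = (-2*(-6)*5)*(1/26) = (12*5)*(1/26) = 60*(1/26) = 30/13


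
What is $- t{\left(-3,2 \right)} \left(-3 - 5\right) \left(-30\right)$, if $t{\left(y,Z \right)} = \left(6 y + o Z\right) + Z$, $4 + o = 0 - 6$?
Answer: $8640$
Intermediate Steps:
$o = -10$ ($o = -4 + \left(0 - 6\right) = -4 - 6 = -10$)
$t{\left(y,Z \right)} = - 9 Z + 6 y$ ($t{\left(y,Z \right)} = \left(6 y - 10 Z\right) + Z = \left(- 10 Z + 6 y\right) + Z = - 9 Z + 6 y$)
$- t{\left(-3,2 \right)} \left(-3 - 5\right) \left(-30\right) = - \left(\left(-9\right) 2 + 6 \left(-3\right)\right) \left(-3 - 5\right) \left(-30\right) = - \left(-18 - 18\right) \left(-8\right) \left(-30\right) = - \left(-36\right) \left(-8\right) \left(-30\right) = \left(-1\right) 288 \left(-30\right) = \left(-288\right) \left(-30\right) = 8640$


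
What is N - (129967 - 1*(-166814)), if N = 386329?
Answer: 89548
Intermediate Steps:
N - (129967 - 1*(-166814)) = 386329 - (129967 - 1*(-166814)) = 386329 - (129967 + 166814) = 386329 - 1*296781 = 386329 - 296781 = 89548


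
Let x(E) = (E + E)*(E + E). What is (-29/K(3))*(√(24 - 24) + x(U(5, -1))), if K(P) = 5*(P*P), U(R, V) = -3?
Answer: -116/5 ≈ -23.200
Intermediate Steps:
K(P) = 5*P²
x(E) = 4*E² (x(E) = (2*E)*(2*E) = 4*E²)
(-29/K(3))*(√(24 - 24) + x(U(5, -1))) = (-29/(5*3²))*(√(24 - 24) + 4*(-3)²) = (-29/(5*9))*(√0 + 4*9) = (-29/45)*(0 + 36) = -29*1/45*36 = -29/45*36 = -116/5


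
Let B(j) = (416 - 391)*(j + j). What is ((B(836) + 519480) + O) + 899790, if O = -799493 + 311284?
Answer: 972861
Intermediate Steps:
O = -488209
B(j) = 50*j (B(j) = 25*(2*j) = 50*j)
((B(836) + 519480) + O) + 899790 = ((50*836 + 519480) - 488209) + 899790 = ((41800 + 519480) - 488209) + 899790 = (561280 - 488209) + 899790 = 73071 + 899790 = 972861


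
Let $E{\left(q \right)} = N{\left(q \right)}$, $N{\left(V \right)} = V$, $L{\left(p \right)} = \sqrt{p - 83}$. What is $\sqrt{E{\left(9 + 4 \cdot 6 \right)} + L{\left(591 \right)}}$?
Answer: $\sqrt{33 + 2 \sqrt{127}} \approx 7.4524$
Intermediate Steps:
$L{\left(p \right)} = \sqrt{-83 + p}$ ($L{\left(p \right)} = \sqrt{p - 83} = \sqrt{-83 + p}$)
$E{\left(q \right)} = q$
$\sqrt{E{\left(9 + 4 \cdot 6 \right)} + L{\left(591 \right)}} = \sqrt{\left(9 + 4 \cdot 6\right) + \sqrt{-83 + 591}} = \sqrt{\left(9 + 24\right) + \sqrt{508}} = \sqrt{33 + 2 \sqrt{127}}$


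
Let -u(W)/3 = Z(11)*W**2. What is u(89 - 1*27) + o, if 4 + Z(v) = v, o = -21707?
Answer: -102431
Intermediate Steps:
Z(v) = -4 + v
u(W) = -21*W**2 (u(W) = -3*(-4 + 11)*W**2 = -21*W**2)
u(89 - 1*27) + o = -21*(89 - 1*27)**2 - 21707 = -21*(89 - 27)**2 - 21707 = -21*62**2 - 21707 = -21*3844 - 21707 = -80724 - 21707 = -102431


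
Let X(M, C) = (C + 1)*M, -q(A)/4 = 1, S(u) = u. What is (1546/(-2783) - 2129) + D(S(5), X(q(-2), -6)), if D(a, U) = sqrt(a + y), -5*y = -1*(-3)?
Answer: -5926553/2783 + sqrt(110)/5 ≈ -2127.5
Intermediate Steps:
q(A) = -4 (q(A) = -4*1 = -4)
y = -3/5 (y = -(-1)*(-3)/5 = -1/5*3 = -3/5 ≈ -0.60000)
X(M, C) = M*(1 + C) (X(M, C) = (1 + C)*M = M*(1 + C))
D(a, U) = sqrt(-3/5 + a) (D(a, U) = sqrt(a - 3/5) = sqrt(-3/5 + a))
(1546/(-2783) - 2129) + D(S(5), X(q(-2), -6)) = (1546/(-2783) - 2129) + sqrt(-15 + 25*5)/5 = (1546*(-1/2783) - 2129) + sqrt(-15 + 125)/5 = (-1546/2783 - 2129) + sqrt(110)/5 = -5926553/2783 + sqrt(110)/5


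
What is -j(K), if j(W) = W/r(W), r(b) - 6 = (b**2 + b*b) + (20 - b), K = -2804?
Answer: 1402/7863831 ≈ 0.00017828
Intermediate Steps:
r(b) = 26 - b + 2*b**2 (r(b) = 6 + ((b**2 + b*b) + (20 - b)) = 6 + ((b**2 + b**2) + (20 - b)) = 6 + (2*b**2 + (20 - b)) = 6 + (20 - b + 2*b**2) = 26 - b + 2*b**2)
j(W) = W/(26 - W + 2*W**2)
-j(K) = -(-2804)/(26 - 1*(-2804) + 2*(-2804)**2) = -(-2804)/(26 + 2804 + 2*7862416) = -(-2804)/(26 + 2804 + 15724832) = -(-2804)/15727662 = -1*(-1402/7863831) = 1402/7863831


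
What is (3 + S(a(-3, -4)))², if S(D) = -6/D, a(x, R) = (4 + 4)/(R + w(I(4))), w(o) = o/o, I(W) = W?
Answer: 441/16 ≈ 27.563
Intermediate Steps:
w(o) = 1
a(x, R) = 8/(1 + R) (a(x, R) = (4 + 4)/(R + 1) = 8/(1 + R))
(3 + S(a(-3, -4)))² = (3 - 6/(8/(1 - 4)))² = (3 - 6/(8/(-3)))² = (3 - 6/(8*(-⅓)))² = (3 - 6/(-8/3))² = (3 - 6*(-3/8))² = (3 + 9/4)² = (21/4)² = 441/16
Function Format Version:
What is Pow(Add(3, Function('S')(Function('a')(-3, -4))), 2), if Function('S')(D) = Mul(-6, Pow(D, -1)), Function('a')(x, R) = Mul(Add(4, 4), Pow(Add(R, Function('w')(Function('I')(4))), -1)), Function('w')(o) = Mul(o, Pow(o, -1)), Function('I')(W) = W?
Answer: Rational(441, 16) ≈ 27.563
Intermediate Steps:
Function('w')(o) = 1
Function('a')(x, R) = Mul(8, Pow(Add(1, R), -1)) (Function('a')(x, R) = Mul(Add(4, 4), Pow(Add(R, 1), -1)) = Mul(8, Pow(Add(1, R), -1)))
Pow(Add(3, Function('S')(Function('a')(-3, -4))), 2) = Pow(Add(3, Mul(-6, Pow(Mul(8, Pow(Add(1, -4), -1)), -1))), 2) = Pow(Add(3, Mul(-6, Pow(Mul(8, Pow(-3, -1)), -1))), 2) = Pow(Add(3, Mul(-6, Pow(Mul(8, Rational(-1, 3)), -1))), 2) = Pow(Add(3, Mul(-6, Pow(Rational(-8, 3), -1))), 2) = Pow(Add(3, Mul(-6, Rational(-3, 8))), 2) = Pow(Add(3, Rational(9, 4)), 2) = Pow(Rational(21, 4), 2) = Rational(441, 16)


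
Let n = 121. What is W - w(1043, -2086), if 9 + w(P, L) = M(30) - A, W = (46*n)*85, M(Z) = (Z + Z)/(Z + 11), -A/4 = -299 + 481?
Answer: 19367971/41 ≈ 4.7239e+5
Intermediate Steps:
A = -728 (A = -4*(-299 + 481) = -4*182 = -728)
M(Z) = 2*Z/(11 + Z) (M(Z) = (2*Z)/(11 + Z) = 2*Z/(11 + Z))
W = 473110 (W = (46*121)*85 = 5566*85 = 473110)
w(P, L) = 29539/41 (w(P, L) = -9 + (2*30/(11 + 30) - 1*(-728)) = -9 + (2*30/41 + 728) = -9 + (2*30*(1/41) + 728) = -9 + (60/41 + 728) = -9 + 29908/41 = 29539/41)
W - w(1043, -2086) = 473110 - 1*29539/41 = 473110 - 29539/41 = 19367971/41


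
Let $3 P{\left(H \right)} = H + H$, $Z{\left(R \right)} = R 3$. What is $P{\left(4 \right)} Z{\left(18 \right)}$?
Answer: $144$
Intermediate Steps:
$Z{\left(R \right)} = 3 R$
$P{\left(H \right)} = \frac{2 H}{3}$ ($P{\left(H \right)} = \frac{H + H}{3} = \frac{2 H}{3}$)
$P{\left(4 \right)} Z{\left(18 \right)} = \frac{2}{3} \cdot 4 \cdot 3 \cdot 18 = \frac{8}{3} \cdot 54 = 144$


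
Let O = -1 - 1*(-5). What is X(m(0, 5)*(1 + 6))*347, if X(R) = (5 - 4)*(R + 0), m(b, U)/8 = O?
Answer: 77728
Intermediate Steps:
O = 4 (O = -1 + 5 = 4)
m(b, U) = 32 (m(b, U) = 8*4 = 32)
X(R) = R (X(R) = 1*R = R)
X(m(0, 5)*(1 + 6))*347 = (32*(1 + 6))*347 = (32*7)*347 = 224*347 = 77728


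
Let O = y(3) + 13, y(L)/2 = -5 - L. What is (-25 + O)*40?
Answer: -1120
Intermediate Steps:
y(L) = -10 - 2*L (y(L) = 2*(-5 - L) = -10 - 2*L)
O = -3 (O = (-10 - 2*3) + 13 = (-10 - 6) + 13 = -16 + 13 = -3)
(-25 + O)*40 = (-25 - 3)*40 = -28*40 = -1120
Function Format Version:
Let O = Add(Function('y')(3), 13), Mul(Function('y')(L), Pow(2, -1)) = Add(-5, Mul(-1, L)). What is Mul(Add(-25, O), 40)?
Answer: -1120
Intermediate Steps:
Function('y')(L) = Add(-10, Mul(-2, L)) (Function('y')(L) = Mul(2, Add(-5, Mul(-1, L))) = Add(-10, Mul(-2, L)))
O = -3 (O = Add(Add(-10, Mul(-2, 3)), 13) = Add(Add(-10, -6), 13) = Add(-16, 13) = -3)
Mul(Add(-25, O), 40) = Mul(Add(-25, -3), 40) = Mul(-28, 40) = -1120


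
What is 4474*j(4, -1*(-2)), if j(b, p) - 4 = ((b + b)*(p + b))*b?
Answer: 876904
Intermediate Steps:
j(b, p) = 4 + 2*b**2*(b + p) (j(b, p) = 4 + ((b + b)*(p + b))*b = 4 + ((2*b)*(b + p))*b = 4 + (2*b*(b + p))*b = 4 + 2*b**2*(b + p))
4474*j(4, -1*(-2)) = 4474*(4 + 2*4**3 + 2*(-1*(-2))*4**2) = 4474*(4 + 2*64 + 2*2*16) = 4474*(4 + 128 + 64) = 4474*196 = 876904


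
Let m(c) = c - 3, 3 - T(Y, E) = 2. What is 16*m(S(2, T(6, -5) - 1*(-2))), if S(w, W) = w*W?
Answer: 48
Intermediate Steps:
T(Y, E) = 1 (T(Y, E) = 3 - 1*2 = 3 - 2 = 1)
S(w, W) = W*w
m(c) = -3 + c
16*m(S(2, T(6, -5) - 1*(-2))) = 16*(-3 + (1 - 1*(-2))*2) = 16*(-3 + (1 + 2)*2) = 16*(-3 + 3*2) = 16*(-3 + 6) = 16*3 = 48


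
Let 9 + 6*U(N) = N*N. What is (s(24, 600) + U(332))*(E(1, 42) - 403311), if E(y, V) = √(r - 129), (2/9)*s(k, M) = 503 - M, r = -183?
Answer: -7232441726 + 107596*I*√78/3 ≈ -7.2324e+9 + 3.1675e+5*I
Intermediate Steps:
s(k, M) = 4527/2 - 9*M/2 (s(k, M) = 9*(503 - M)/2 = 4527/2 - 9*M/2)
E(y, V) = 2*I*√78 (E(y, V) = √(-183 - 129) = √(-312) = 2*I*√78)
U(N) = -3/2 + N²/6 (U(N) = -3/2 + (N*N)/6 = -3/2 + N²/6)
(s(24, 600) + U(332))*(E(1, 42) - 403311) = ((4527/2 - 9/2*600) + (-3/2 + (⅙)*332²))*(2*I*√78 - 403311) = ((4527/2 - 2700) + (-3/2 + (⅙)*110224))*(-403311 + 2*I*√78) = (-873/2 + (-3/2 + 55112/3))*(-403311 + 2*I*√78) = (-873/2 + 110215/6)*(-403311 + 2*I*√78) = 53798*(-403311 + 2*I*√78)/3 = -7232441726 + 107596*I*√78/3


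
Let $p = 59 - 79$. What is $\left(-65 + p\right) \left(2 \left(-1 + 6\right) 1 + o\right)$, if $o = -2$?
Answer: $-680$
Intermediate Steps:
$p = -20$ ($p = 59 - 79 = -20$)
$\left(-65 + p\right) \left(2 \left(-1 + 6\right) 1 + o\right) = \left(-65 - 20\right) \left(2 \left(-1 + 6\right) 1 - 2\right) = - 85 \left(2 \cdot 5 \cdot 1 - 2\right) = - 85 \left(10 \cdot 1 - 2\right) = - 85 \left(10 - 2\right) = \left(-85\right) 8 = -680$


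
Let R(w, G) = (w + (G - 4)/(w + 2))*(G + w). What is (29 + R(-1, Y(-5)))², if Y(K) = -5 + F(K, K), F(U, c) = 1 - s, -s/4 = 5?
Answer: 37636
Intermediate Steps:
s = -20 (s = -4*5 = -20)
F(U, c) = 21 (F(U, c) = 1 - 1*(-20) = 1 + 20 = 21)
Y(K) = 16 (Y(K) = -5 + 21 = 16)
R(w, G) = (G + w)*(w + (-4 + G)/(2 + w)) (R(w, G) = (w + (-4 + G)/(2 + w))*(G + w) = (G + w)*(w + (-4 + G)/(2 + w)))
(29 + R(-1, Y(-5)))² = (29 + (16² + (-1)³ - 4*16 - 4*(-1) + 2*(-1)² + 16*(-1)² + 3*16*(-1))/(2 - 1))² = (29 + (256 - 1 - 64 + 4 + 2*1 + 16*1 - 48)/1)² = (29 + 1*(256 - 1 - 64 + 4 + 2 + 16 - 48))² = (29 + 1*165)² = (29 + 165)² = 194² = 37636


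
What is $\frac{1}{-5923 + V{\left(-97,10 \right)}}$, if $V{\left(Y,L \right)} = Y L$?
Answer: $- \frac{1}{6893} \approx -0.00014507$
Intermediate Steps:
$V{\left(Y,L \right)} = L Y$
$\frac{1}{-5923 + V{\left(-97,10 \right)}} = \frac{1}{-5923 + 10 \left(-97\right)} = \frac{1}{-5923 - 970} = \frac{1}{-6893} = - \frac{1}{6893}$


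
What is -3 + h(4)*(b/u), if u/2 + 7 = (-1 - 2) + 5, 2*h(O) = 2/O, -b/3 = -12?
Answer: -39/10 ≈ -3.9000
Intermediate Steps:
b = 36 (b = -3*(-12) = 36)
h(O) = 1/O (h(O) = (2/O)/2 = 1/O)
u = -10 (u = -14 + 2*((-1 - 2) + 5) = -14 + 2*(-3 + 5) = -14 + 2*2 = -14 + 4 = -10)
-3 + h(4)*(b/u) = -3 + (36/(-10))/4 = -3 + (36*(-⅒))/4 = -3 + (¼)*(-18/5) = -3 - 9/10 = -39/10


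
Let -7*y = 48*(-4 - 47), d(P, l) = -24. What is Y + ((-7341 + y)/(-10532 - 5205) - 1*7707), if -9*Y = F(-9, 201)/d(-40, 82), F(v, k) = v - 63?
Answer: -2546949581/330477 ≈ -7706.9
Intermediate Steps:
F(v, k) = -63 + v
Y = -1/3 (Y = -(-63 - 9)/(9*(-24)) = -(-8)*(-1)/24 = -1/9*3 = -1/3 ≈ -0.33333)
y = 2448/7 (y = -48*(-4 - 47)/7 = -48*(-51)/7 = -1/7*(-2448) = 2448/7 ≈ 349.71)
Y + ((-7341 + y)/(-10532 - 5205) - 1*7707) = -1/3 + ((-7341 + 2448/7)/(-10532 - 5205) - 1*7707) = -1/3 + (-48939/7/(-15737) - 7707) = -1/3 + (-48939/7*(-1/15737) - 7707) = -1/3 + (48939/110159 - 7707) = -1/3 - 848946474/110159 = -2546949581/330477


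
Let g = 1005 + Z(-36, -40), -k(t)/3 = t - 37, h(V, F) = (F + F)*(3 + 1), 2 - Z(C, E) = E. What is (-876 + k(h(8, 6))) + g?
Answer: 138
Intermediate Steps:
Z(C, E) = 2 - E
h(V, F) = 8*F (h(V, F) = (2*F)*4 = 8*F)
k(t) = 111 - 3*t (k(t) = -3*(t - 37) = -3*(-37 + t) = 111 - 3*t)
g = 1047 (g = 1005 + (2 - 1*(-40)) = 1005 + (2 + 40) = 1005 + 42 = 1047)
(-876 + k(h(8, 6))) + g = (-876 + (111 - 24*6)) + 1047 = (-876 + (111 - 3*48)) + 1047 = (-876 + (111 - 144)) + 1047 = (-876 - 33) + 1047 = -909 + 1047 = 138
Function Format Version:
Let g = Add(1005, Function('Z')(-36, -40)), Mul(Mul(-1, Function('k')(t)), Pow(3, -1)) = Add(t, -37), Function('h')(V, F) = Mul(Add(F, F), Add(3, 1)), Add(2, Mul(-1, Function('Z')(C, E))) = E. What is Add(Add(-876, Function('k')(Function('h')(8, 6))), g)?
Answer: 138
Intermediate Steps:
Function('Z')(C, E) = Add(2, Mul(-1, E))
Function('h')(V, F) = Mul(8, F) (Function('h')(V, F) = Mul(Mul(2, F), 4) = Mul(8, F))
Function('k')(t) = Add(111, Mul(-3, t)) (Function('k')(t) = Mul(-3, Add(t, -37)) = Mul(-3, Add(-37, t)) = Add(111, Mul(-3, t)))
g = 1047 (g = Add(1005, Add(2, Mul(-1, -40))) = Add(1005, Add(2, 40)) = Add(1005, 42) = 1047)
Add(Add(-876, Function('k')(Function('h')(8, 6))), g) = Add(Add(-876, Add(111, Mul(-3, Mul(8, 6)))), 1047) = Add(Add(-876, Add(111, Mul(-3, 48))), 1047) = Add(Add(-876, Add(111, -144)), 1047) = Add(Add(-876, -33), 1047) = Add(-909, 1047) = 138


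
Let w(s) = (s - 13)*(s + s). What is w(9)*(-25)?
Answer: 1800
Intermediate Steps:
w(s) = 2*s*(-13 + s) (w(s) = (-13 + s)*(2*s) = 2*s*(-13 + s))
w(9)*(-25) = (2*9*(-13 + 9))*(-25) = (2*9*(-4))*(-25) = -72*(-25) = 1800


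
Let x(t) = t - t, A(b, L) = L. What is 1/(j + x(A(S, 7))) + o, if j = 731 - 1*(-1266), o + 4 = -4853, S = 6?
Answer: -9699428/1997 ≈ -4857.0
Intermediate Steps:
o = -4857 (o = -4 - 4853 = -4857)
j = 1997 (j = 731 + 1266 = 1997)
x(t) = 0
1/(j + x(A(S, 7))) + o = 1/(1997 + 0) - 4857 = 1/1997 - 4857 = -9699428/1997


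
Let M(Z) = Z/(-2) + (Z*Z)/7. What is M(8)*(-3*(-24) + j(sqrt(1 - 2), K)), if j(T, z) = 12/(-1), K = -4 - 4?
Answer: 2160/7 ≈ 308.57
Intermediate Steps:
K = -8
j(T, z) = -12 (j(T, z) = 12*(-1) = -12)
M(Z) = -Z/2 + Z**2/7 (M(Z) = Z*(-1/2) + Z**2*(1/7) = -Z/2 + Z**2/7)
M(8)*(-3*(-24) + j(sqrt(1 - 2), K)) = ((1/14)*8*(-7 + 2*8))*(-3*(-24) - 12) = ((1/14)*8*(-7 + 16))*(72 - 12) = ((1/14)*8*9)*60 = (36/7)*60 = 2160/7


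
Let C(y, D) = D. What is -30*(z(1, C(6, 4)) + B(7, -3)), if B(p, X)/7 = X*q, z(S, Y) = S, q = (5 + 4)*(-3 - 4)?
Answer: -39720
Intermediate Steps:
q = -63 (q = 9*(-7) = -63)
B(p, X) = -441*X (B(p, X) = 7*(X*(-63)) = 7*(-63*X) = -441*X)
-30*(z(1, C(6, 4)) + B(7, -3)) = -30*(1 - 441*(-3)) = -30*(1 + 1323) = -30*1324 = -39720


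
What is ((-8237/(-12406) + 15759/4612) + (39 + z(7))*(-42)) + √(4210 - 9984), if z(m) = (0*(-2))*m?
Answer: -46743542969/28608236 + I*√5774 ≈ -1633.9 + 75.987*I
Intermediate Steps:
z(m) = 0 (z(m) = 0*m = 0)
((-8237/(-12406) + 15759/4612) + (39 + z(7))*(-42)) + √(4210 - 9984) = ((-8237/(-12406) + 15759/4612) + (39 + 0)*(-42)) + √(4210 - 9984) = ((-8237*(-1/12406) + 15759*(1/4612)) + 39*(-42)) + √(-5774) = ((8237/12406 + 15759/4612) - 1638) + I*√5774 = (116747599/28608236 - 1638) + I*√5774 = -46743542969/28608236 + I*√5774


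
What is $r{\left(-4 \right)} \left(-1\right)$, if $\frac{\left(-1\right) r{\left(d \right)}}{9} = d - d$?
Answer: $0$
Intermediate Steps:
$r{\left(d \right)} = 0$ ($r{\left(d \right)} = - 9 \left(d - d\right) = \left(-9\right) 0 = 0$)
$r{\left(-4 \right)} \left(-1\right) = 0 \left(-1\right) = 0$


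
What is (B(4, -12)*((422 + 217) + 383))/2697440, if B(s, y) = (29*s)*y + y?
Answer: -179361/337180 ≈ -0.53194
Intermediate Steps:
B(s, y) = y + 29*s*y (B(s, y) = 29*s*y + y = y + 29*s*y)
(B(4, -12)*((422 + 217) + 383))/2697440 = ((-12*(1 + 29*4))*((422 + 217) + 383))/2697440 = ((-12*(1 + 116))*(639 + 383))*(1/2697440) = (-12*117*1022)*(1/2697440) = -1404*1022*(1/2697440) = -1434888*1/2697440 = -179361/337180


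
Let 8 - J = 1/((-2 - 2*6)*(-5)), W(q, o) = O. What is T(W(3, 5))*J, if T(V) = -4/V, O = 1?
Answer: -1118/35 ≈ -31.943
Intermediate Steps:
W(q, o) = 1
J = 559/70 (J = 8 - 1/((-2 - 2*6)*(-5)) = 8 - 1/((-2 - 12)*(-5)) = 8 - 1/((-14*(-5))) = 8 - 1/70 = 559/70 ≈ 7.9857)
T(W(3, 5))*J = -4/1*(559/70) = -4*1*(559/70) = -4*559/70 = -1118/35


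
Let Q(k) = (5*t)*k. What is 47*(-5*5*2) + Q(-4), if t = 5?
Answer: -2450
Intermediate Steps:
Q(k) = 25*k (Q(k) = (5*5)*k = 25*k)
47*(-5*5*2) + Q(-4) = 47*(-5*5*2) + 25*(-4) = 47*(-25*2) - 100 = 47*(-50) - 100 = -2350 - 100 = -2450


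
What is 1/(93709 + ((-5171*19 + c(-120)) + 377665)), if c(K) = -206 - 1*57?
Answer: 1/372862 ≈ 2.6820e-6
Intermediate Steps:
c(K) = -263 (c(K) = -206 - 57 = -263)
1/(93709 + ((-5171*19 + c(-120)) + 377665)) = 1/(93709 + ((-5171*19 - 263) + 377665)) = 1/(93709 + ((-98249 - 263) + 377665)) = 1/(93709 + (-98512 + 377665)) = 1/(93709 + 279153) = 1/372862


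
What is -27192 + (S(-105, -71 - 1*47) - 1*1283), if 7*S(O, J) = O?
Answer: -28490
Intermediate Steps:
S(O, J) = O/7
-27192 + (S(-105, -71 - 1*47) - 1*1283) = -27192 + ((⅐)*(-105) - 1*1283) = -27192 + (-15 - 1283) = -27192 - 1298 = -28490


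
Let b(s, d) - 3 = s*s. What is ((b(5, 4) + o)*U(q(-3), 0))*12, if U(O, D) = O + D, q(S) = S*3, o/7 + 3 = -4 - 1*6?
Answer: 6804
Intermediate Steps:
o = -91 (o = -21 + 7*(-4 - 1*6) = -21 + 7*(-4 - 6) = -21 + 7*(-10) = -21 - 70 = -91)
b(s, d) = 3 + s² (b(s, d) = 3 + s*s = 3 + s²)
q(S) = 3*S
U(O, D) = D + O
((b(5, 4) + o)*U(q(-3), 0))*12 = (((3 + 5²) - 91)*(0 + 3*(-3)))*12 = (((3 + 25) - 91)*(0 - 9))*12 = ((28 - 91)*(-9))*12 = -63*(-9)*12 = 567*12 = 6804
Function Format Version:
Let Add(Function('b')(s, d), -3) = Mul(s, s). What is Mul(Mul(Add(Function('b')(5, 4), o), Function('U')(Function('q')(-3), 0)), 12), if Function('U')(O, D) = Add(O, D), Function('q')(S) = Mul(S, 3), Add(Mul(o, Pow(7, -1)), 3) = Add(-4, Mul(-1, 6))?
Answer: 6804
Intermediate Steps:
o = -91 (o = Add(-21, Mul(7, Add(-4, Mul(-1, 6)))) = Add(-21, Mul(7, Add(-4, -6))) = Add(-21, Mul(7, -10)) = Add(-21, -70) = -91)
Function('b')(s, d) = Add(3, Pow(s, 2)) (Function('b')(s, d) = Add(3, Mul(s, s)) = Add(3, Pow(s, 2)))
Function('q')(S) = Mul(3, S)
Function('U')(O, D) = Add(D, O)
Mul(Mul(Add(Function('b')(5, 4), o), Function('U')(Function('q')(-3), 0)), 12) = Mul(Mul(Add(Add(3, Pow(5, 2)), -91), Add(0, Mul(3, -3))), 12) = Mul(Mul(Add(Add(3, 25), -91), Add(0, -9)), 12) = Mul(Mul(Add(28, -91), -9), 12) = Mul(Mul(-63, -9), 12) = Mul(567, 12) = 6804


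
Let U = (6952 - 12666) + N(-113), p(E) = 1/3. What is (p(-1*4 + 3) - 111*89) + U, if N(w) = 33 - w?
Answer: -46340/3 ≈ -15447.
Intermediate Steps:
p(E) = 1/3
U = -5568 (U = (6952 - 12666) + (33 - 1*(-113)) = -5714 + (33 + 113) = -5714 + 146 = -5568)
(p(-1*4 + 3) - 111*89) + U = (1/3 - 111*89) - 5568 = (1/3 - 9879) - 5568 = -29636/3 - 5568 = -46340/3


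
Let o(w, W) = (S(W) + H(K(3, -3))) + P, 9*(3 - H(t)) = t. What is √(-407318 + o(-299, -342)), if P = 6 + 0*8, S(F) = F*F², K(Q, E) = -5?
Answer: 2*I*√90920242/3 ≈ 6356.8*I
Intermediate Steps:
S(F) = F³
P = 6 (P = 6 + 0 = 6)
H(t) = 3 - t/9
o(w, W) = 86/9 + W³ (o(w, W) = (W³ + (3 - ⅑*(-5))) + 6 = (W³ + (3 + 5/9)) + 6 = (W³ + 32/9) + 6 = (32/9 + W³) + 6 = 86/9 + W³)
√(-407318 + o(-299, -342)) = √(-407318 + (86/9 + (-342)³)) = √(-407318 + (86/9 - 40001688)) = √(-407318 - 360015106/9) = √(-363680968/9) = 2*I*√90920242/3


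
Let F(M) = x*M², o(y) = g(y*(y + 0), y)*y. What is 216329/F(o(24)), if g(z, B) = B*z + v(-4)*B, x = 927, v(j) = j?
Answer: 216329/100627517472768 ≈ 2.1498e-9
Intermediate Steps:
g(z, B) = -4*B + B*z (g(z, B) = B*z - 4*B = -4*B + B*z)
o(y) = y²*(-4 + y²) (o(y) = (y*(-4 + y*(y + 0)))*y = (y*(-4 + y*y))*y = (y*(-4 + y²))*y = y²*(-4 + y²))
F(M) = 927*M²
216329/F(o(24)) = 216329/((927*(24²*(-4 + 24²))²)) = 216329/((927*(576*(-4 + 576))²)) = 216329/((927*(576*572)²)) = 216329/((927*329472²)) = 216329/((927*108551798784)) = 216329/100627517472768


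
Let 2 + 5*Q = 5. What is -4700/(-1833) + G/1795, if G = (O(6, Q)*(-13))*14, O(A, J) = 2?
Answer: 165304/70005 ≈ 2.3613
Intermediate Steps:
Q = ⅗ (Q = -⅖ + (⅕)*5 = -⅖ + 1 = ⅗ ≈ 0.60000)
G = -364 (G = (2*(-13))*14 = -26*14 = -364)
-4700/(-1833) + G/1795 = -4700/(-1833) - 364/1795 = -4700*(-1/1833) - 364*1/1795 = 100/39 - 364/1795 = 165304/70005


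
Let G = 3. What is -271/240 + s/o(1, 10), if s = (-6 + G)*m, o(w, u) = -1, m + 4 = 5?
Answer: 449/240 ≈ 1.8708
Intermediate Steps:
m = 1 (m = -4 + 5 = 1)
s = -3 (s = (-6 + 3)*1 = -3*1 = -3)
-271/240 + s/o(1, 10) = -271/240 - 3/(-1) = -271*1/240 - 3*(-1) = -271/240 + 3 = 449/240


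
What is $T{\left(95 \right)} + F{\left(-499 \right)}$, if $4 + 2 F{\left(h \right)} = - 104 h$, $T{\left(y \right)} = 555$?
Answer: $26501$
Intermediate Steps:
$F{\left(h \right)} = -2 - 52 h$ ($F{\left(h \right)} = -2 + \frac{\left(-104\right) h}{2} = -2 - 52 h$)
$T{\left(95 \right)} + F{\left(-499 \right)} = 555 - -25946 = 555 + \left(-2 + 25948\right) = 555 + 25946 = 26501$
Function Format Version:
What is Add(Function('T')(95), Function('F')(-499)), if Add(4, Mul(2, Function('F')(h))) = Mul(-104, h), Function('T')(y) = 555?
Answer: 26501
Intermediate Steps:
Function('F')(h) = Add(-2, Mul(-52, h)) (Function('F')(h) = Add(-2, Mul(Rational(1, 2), Mul(-104, h))) = Add(-2, Mul(-52, h)))
Add(Function('T')(95), Function('F')(-499)) = Add(555, Add(-2, Mul(-52, -499))) = Add(555, Add(-2, 25948)) = Add(555, 25946) = 26501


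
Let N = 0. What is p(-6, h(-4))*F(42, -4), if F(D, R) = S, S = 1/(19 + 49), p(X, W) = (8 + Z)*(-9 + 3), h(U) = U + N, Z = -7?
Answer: -3/34 ≈ -0.088235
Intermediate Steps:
h(U) = U (h(U) = U + 0 = U)
p(X, W) = -6 (p(X, W) = (8 - 7)*(-9 + 3) = 1*(-6) = -6)
S = 1/68 ≈ 0.014706
F(D, R) = 1/68
p(-6, h(-4))*F(42, -4) = -6*1/68 = -3/34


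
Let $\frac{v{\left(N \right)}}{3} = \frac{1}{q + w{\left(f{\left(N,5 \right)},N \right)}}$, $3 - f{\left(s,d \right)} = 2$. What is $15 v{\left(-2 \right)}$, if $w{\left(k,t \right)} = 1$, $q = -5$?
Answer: $- \frac{45}{4} \approx -11.25$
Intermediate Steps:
$f{\left(s,d \right)} = 1$ ($f{\left(s,d \right)} = 3 - 2 = 1$)
$v{\left(N \right)} = - \frac{3}{4}$ ($v{\left(N \right)} = \frac{3}{-5 + 1} = \frac{3}{-4} = 3 \left(- \frac{1}{4}\right) = - \frac{3}{4}$)
$15 v{\left(-2 \right)} = 15 \left(- \frac{3}{4}\right) = - \frac{45}{4}$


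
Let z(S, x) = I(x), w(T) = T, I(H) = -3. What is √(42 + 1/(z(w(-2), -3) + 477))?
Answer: √9436866/474 ≈ 6.4809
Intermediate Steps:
z(S, x) = -3
√(42 + 1/(z(w(-2), -3) + 477)) = √(42 + 1/(-3 + 477)) = √(42 + 1/474) = √(19909/474) = √9436866/474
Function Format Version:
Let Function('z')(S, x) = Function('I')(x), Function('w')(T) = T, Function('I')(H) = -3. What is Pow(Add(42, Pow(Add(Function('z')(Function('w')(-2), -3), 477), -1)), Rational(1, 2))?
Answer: Mul(Rational(1, 474), Pow(9436866, Rational(1, 2))) ≈ 6.4809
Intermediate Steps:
Function('z')(S, x) = -3
Pow(Add(42, Pow(Add(Function('z')(Function('w')(-2), -3), 477), -1)), Rational(1, 2)) = Pow(Add(42, Pow(Add(-3, 477), -1)), Rational(1, 2)) = Pow(Add(42, Pow(474, -1)), Rational(1, 2)) = Pow(Add(42, Rational(1, 474)), Rational(1, 2)) = Pow(Rational(19909, 474), Rational(1, 2)) = Mul(Rational(1, 474), Pow(9436866, Rational(1, 2)))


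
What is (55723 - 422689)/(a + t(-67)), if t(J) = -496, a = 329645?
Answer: -366966/329149 ≈ -1.1149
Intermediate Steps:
(55723 - 422689)/(a + t(-67)) = (55723 - 422689)/(329645 - 496) = -366966/329149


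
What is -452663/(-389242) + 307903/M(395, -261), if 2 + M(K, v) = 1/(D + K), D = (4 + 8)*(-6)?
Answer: -38710863819263/251061090 ≈ -1.5419e+5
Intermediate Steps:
D = -72 (D = 12*(-6) = -72)
M(K, v) = -2 + 1/(-72 + K)
-452663/(-389242) + 307903/M(395, -261) = -452663/(-389242) + 307903/(((145 - 2*395)/(-72 + 395))) = -452663*(-1/389242) + 307903/(((145 - 790)/323)) = 452663/389242 + 307903/(((1/323)*(-645))) = 452663/389242 + 307903/(-645/323) = 452663/389242 + 307903*(-323/645) = 452663/389242 - 99452669/645 = -38710863819263/251061090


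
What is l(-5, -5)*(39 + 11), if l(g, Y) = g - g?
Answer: 0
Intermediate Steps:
l(g, Y) = 0
l(-5, -5)*(39 + 11) = 0*(39 + 11) = 0*50 = 0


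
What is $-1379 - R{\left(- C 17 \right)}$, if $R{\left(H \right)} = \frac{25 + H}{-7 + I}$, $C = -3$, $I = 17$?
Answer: $- \frac{6933}{5} \approx -1386.6$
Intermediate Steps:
$R{\left(H \right)} = \frac{5}{2} + \frac{H}{10}$ ($R{\left(H \right)} = \frac{25 + H}{-7 + 17} = \frac{25 + H}{10} = \left(25 + H\right) \frac{1}{10} = \frac{5}{2} + \frac{H}{10}$)
$-1379 - R{\left(- C 17 \right)} = -1379 - \left(\frac{5}{2} + \frac{\left(-1\right) \left(\left(-3\right) 17\right)}{10}\right) = -1379 - \left(\frac{5}{2} + \frac{\left(-1\right) \left(-51\right)}{10}\right) = -1379 - \left(\frac{5}{2} + \frac{1}{10} \cdot 51\right) = -1379 - \left(\frac{5}{2} + \frac{51}{10}\right) = -1379 - \frac{38}{5} = - \frac{6933}{5}$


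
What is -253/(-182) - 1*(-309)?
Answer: 56491/182 ≈ 310.39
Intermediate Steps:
-253/(-182) - 1*(-309) = -253*(-1/182) + 309 = 253/182 + 309 = 56491/182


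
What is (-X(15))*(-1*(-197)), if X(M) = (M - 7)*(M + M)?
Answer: -47280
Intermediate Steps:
X(M) = 2*M*(-7 + M) (X(M) = (-7 + M)*(2*M) = 2*M*(-7 + M))
(-X(15))*(-1*(-197)) = (-2*15*(-7 + 15))*(-1*(-197)) = -2*15*8*197 = -1*240*197 = -240*197 = -47280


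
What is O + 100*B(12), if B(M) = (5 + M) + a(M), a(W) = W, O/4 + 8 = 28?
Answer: 2980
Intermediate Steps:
O = 80 (O = -32 + 4*28 = -32 + 112 = 80)
B(M) = 5 + 2*M (B(M) = (5 + M) + M = 5 + 2*M)
O + 100*B(12) = 80 + 100*(5 + 2*12) = 80 + 100*(5 + 24) = 80 + 100*29 = 80 + 2900 = 2980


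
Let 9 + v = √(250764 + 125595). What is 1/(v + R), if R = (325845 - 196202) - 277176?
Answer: -147542/21768265405 - √376359/21768265405 ≈ -6.8060e-6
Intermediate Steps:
R = -147533 (R = 129643 - 277176 = -147533)
v = -9 + √376359 (v = -9 + √(250764 + 125595) = -9 + √376359 ≈ 604.48)
1/(v + R) = 1/((-9 + √376359) - 147533) = 1/(-147542 + √376359)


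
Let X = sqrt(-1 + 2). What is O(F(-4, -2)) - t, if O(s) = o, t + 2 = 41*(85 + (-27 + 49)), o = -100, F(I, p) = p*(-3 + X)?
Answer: -4485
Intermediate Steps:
X = 1 (X = sqrt(1) = 1)
F(I, p) = -2*p (F(I, p) = p*(-3 + 1) = p*(-2) = -2*p)
t = 4385 (t = -2 + 41*(85 + (-27 + 49)) = -2 + 41*(85 + 22) = -2 + 41*107 = -2 + 4387 = 4385)
O(s) = -100
O(F(-4, -2)) - t = -100 - 1*4385 = -100 - 4385 = -4485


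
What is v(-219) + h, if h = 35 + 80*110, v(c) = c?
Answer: 8616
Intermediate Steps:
h = 8835 (h = 35 + 8800 = 8835)
v(-219) + h = -219 + 8835 = 8616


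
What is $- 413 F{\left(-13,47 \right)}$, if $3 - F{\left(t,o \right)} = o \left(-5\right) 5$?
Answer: $-486514$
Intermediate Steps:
$F{\left(t,o \right)} = 3 + 25 o$ ($F{\left(t,o \right)} = 3 - o \left(-5\right) 5 = 3 - - 5 o 5 = 3 - - 25 o = 3 + 25 o$)
$- 413 F{\left(-13,47 \right)} = - 413 \left(3 + 25 \cdot 47\right) = - 413 \left(3 + 1175\right) = \left(-413\right) 1178 = -486514$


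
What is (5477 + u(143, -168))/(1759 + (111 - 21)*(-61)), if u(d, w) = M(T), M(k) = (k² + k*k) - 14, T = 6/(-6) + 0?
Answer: -5465/3731 ≈ -1.4648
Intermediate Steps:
T = -1 (T = 6*(-⅙) + 0 = -1 + 0 = -1)
M(k) = -14 + 2*k² (M(k) = (k² + k²) - 14 = 2*k² - 14 = -14 + 2*k²)
u(d, w) = -12 (u(d, w) = -14 + 2*(-1)² = -14 + 2*1 = -14 + 2 = -12)
(5477 + u(143, -168))/(1759 + (111 - 21)*(-61)) = (5477 - 12)/(1759 + (111 - 21)*(-61)) = 5465/(1759 + 90*(-61)) = 5465/(1759 - 5490) = 5465/(-3731) = 5465*(-1/3731) = -5465/3731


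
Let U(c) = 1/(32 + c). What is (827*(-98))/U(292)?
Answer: -26258904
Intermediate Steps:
(827*(-98))/U(292) = (827*(-98))/(1/(32 + 292)) = -81046/(1/324) = -81046/1/324 = -81046*324 = -26258904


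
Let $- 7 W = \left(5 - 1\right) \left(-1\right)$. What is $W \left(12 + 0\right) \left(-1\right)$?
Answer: $- \frac{48}{7} \approx -6.8571$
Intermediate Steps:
$W = \frac{4}{7}$ ($W = - \frac{\left(5 - 1\right) \left(-1\right)}{7} = - \frac{4 \left(-1\right)}{7} = \left(- \frac{1}{7}\right) \left(-4\right) = \frac{4}{7} \approx 0.57143$)
$W \left(12 + 0\right) \left(-1\right) = \frac{4 \left(12 + 0\right) \left(-1\right)}{7} = \frac{4 \cdot 12 \left(-1\right)}{7} = \frac{4}{7} \left(-12\right) = - \frac{48}{7}$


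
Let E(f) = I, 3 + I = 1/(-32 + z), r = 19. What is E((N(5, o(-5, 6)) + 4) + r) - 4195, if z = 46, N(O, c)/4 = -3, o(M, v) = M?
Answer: -58771/14 ≈ -4197.9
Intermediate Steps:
N(O, c) = -12 (N(O, c) = 4*(-3) = -12)
I = -41/14 (I = -3 + 1/(-32 + 46) = -3 + 1/14 = -41/14 ≈ -2.9286)
E(f) = -41/14
E((N(5, o(-5, 6)) + 4) + r) - 4195 = -41/14 - 4195 = -58771/14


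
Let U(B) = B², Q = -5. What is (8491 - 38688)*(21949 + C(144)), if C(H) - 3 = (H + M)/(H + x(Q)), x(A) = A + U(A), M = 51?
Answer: -108718953631/164 ≈ -6.6292e+8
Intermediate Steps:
x(A) = A + A²
C(H) = 3 + (51 + H)/(20 + H) (C(H) = 3 + (H + 51)/(H - 5*(1 - 5)) = 3 + (51 + H)/(H - 5*(-4)) = 3 + (51 + H)/(H + 20) = 3 + (51 + H)/(20 + H))
(8491 - 38688)*(21949 + C(144)) = (8491 - 38688)*(21949 + (111 + 4*144)/(20 + 144)) = -30197*(21949 + (111 + 576)/164) = -30197*(21949 + (1/164)*687) = -30197*(21949 + 687/164) = -30197*3600323/164 = -108718953631/164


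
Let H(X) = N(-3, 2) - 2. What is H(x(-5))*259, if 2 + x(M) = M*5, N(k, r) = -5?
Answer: -1813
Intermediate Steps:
x(M) = -2 + 5*M (x(M) = -2 + M*5 = -2 + 5*M)
H(X) = -7 (H(X) = -5 - 2 = -7)
H(x(-5))*259 = -7*259 = -1813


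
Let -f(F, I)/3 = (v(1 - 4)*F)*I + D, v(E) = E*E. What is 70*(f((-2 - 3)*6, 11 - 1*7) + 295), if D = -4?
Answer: 248290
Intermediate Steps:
v(E) = E²
f(F, I) = 12 - 27*F*I (f(F, I) = -3*(((1 - 4)²*F)*I - 4) = -3*(((-3)²*F)*I - 4) = -3*((9*F)*I - 4) = -3*(9*F*I - 4) = -3*(-4 + 9*F*I) = 12 - 27*F*I)
70*(f((-2 - 3)*6, 11 - 1*7) + 295) = 70*((12 - 27*(-2 - 3)*6*(11 - 1*7)) + 295) = 70*((12 - 27*(-5*6)*(11 - 7)) + 295) = 70*((12 - 27*(-30)*4) + 295) = 70*((12 + 3240) + 295) = 70*(3252 + 295) = 70*3547 = 248290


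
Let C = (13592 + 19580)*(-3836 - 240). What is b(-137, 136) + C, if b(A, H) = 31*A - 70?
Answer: -135213389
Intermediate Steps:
C = -135209072 (C = 33172*(-4076) = -135209072)
b(A, H) = -70 + 31*A
b(-137, 136) + C = (-70 + 31*(-137)) - 135209072 = (-70 - 4247) - 135209072 = -4317 - 135209072 = -135213389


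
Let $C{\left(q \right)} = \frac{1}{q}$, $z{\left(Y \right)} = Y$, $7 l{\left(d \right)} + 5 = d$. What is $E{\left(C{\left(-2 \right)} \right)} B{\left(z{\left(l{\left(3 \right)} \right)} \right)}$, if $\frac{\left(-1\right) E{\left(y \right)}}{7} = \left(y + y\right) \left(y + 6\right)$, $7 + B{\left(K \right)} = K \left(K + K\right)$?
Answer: $- \frac{3685}{14} \approx -263.21$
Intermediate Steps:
$l{\left(d \right)} = - \frac{5}{7} + \frac{d}{7}$
$B{\left(K \right)} = -7 + 2 K^{2}$ ($B{\left(K \right)} = -7 + K \left(K + K\right) = -7 + K 2 K = -7 + 2 K^{2}$)
$E{\left(y \right)} = - 14 y \left(6 + y\right)$ ($E{\left(y \right)} = - 7 \left(y + y\right) \left(y + 6\right) = - 7 \cdot 2 y \left(6 + y\right) = - 14 y \left(6 + y\right)$)
$E{\left(C{\left(-2 \right)} \right)} B{\left(z{\left(l{\left(3 \right)} \right)} \right)} = - \frac{14 \left(6 + \frac{1}{-2}\right)}{-2} \left(-7 + 2 \left(- \frac{5}{7} + \frac{1}{7} \cdot 3\right)^{2}\right) = \left(-14\right) \left(- \frac{1}{2}\right) \left(6 - \frac{1}{2}\right) \left(-7 + 2 \left(- \frac{5}{7} + \frac{3}{7}\right)^{2}\right) = \left(-14\right) \left(- \frac{1}{2}\right) \frac{11}{2} \left(-7 + 2 \left(- \frac{2}{7}\right)^{2}\right) = \frac{77 \left(-7 + 2 \cdot \frac{4}{49}\right)}{2} = \frac{77 \left(-7 + \frac{8}{49}\right)}{2} = \frac{77}{2} \left(- \frac{335}{49}\right) = - \frac{3685}{14}$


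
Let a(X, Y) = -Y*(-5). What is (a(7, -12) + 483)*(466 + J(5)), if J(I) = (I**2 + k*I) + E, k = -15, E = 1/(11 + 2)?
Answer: 2288007/13 ≈ 1.7600e+5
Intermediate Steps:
E = 1/13 ≈ 0.076923
a(X, Y) = 5*Y
J(I) = 1/13 + I**2 - 15*I (J(I) = (I**2 - 15*I) + 1/13 = 1/13 + I**2 - 15*I)
(a(7, -12) + 483)*(466 + J(5)) = (5*(-12) + 483)*(466 + (1/13 + 5**2 - 15*5)) = (-60 + 483)*(466 + (1/13 + 25 - 75)) = 423*(466 - 649/13) = 423*(5409/13) = 2288007/13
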